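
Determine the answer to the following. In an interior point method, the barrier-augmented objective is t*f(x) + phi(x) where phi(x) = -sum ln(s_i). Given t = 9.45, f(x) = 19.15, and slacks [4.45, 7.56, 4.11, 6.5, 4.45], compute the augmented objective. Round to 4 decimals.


Step 1: Compute log-barrier.
ln values: [1.4929, 2.0229, 1.4134, 1.8718, 1.4929]
phi = -(1.4929 + 2.0229 + 1.4134 + 1.8718 + 1.4929) = -8.2939
Step 2: Compute augmented objective.
t*f(x) = 9.45*19.15 = 180.9675
Total = 180.9675 - 8.2939 = 172.6736


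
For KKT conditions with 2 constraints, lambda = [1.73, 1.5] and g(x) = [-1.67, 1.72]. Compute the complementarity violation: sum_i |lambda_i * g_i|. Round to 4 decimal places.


KKT complementary slackness check:
lambda_1 * g_1 = 1.73 * -1.67 = -2.8891
lambda_2 * g_2 = 1.5 * 1.72 = 2.58
Total violation = 2.8891 + 2.58 = 5.4691


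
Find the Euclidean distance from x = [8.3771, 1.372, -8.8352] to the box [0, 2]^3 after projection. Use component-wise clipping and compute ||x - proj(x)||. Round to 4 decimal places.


Project each component onto [0, 2].
clip(8.3771) = 2.0, clip(1.372) = 1.372, clip(-8.8352) = 0.0
Projection = [2.0, 1.372, 0.0]
Squared diffs: [40.6674, 0.0, 78.0608]
Distance = sqrt(118.7282) = 10.8962


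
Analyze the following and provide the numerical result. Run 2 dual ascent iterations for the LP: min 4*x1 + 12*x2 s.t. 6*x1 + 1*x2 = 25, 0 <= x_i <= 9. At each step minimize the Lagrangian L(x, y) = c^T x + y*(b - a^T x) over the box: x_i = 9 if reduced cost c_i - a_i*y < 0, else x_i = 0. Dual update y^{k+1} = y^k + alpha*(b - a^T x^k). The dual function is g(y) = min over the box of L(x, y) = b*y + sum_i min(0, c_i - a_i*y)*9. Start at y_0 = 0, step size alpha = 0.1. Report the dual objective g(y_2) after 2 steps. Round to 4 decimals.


Dual ascent for LP: min 4*x1 + 12*x2, 6*x1 + 1*x2 = 25, 0 <= x_i <= 9
Step 1: y^k = 0.0, reduced costs: (4.0, 12.0)
  x^k = (0.0, 0.0), subgradient = b - a^T x = 25.0
  y^{k+1} = 0.0 + 0.1*25.0 = 2.5
Step 2: y^k = 2.5, reduced costs: (-11.0, 9.5)
  x^k = (9.0, 0.0), subgradient = b - a^T x = -29.0
  y^{k+1} = 2.5 + 0.1*-29.0 = -0.4
Dual objective at y_2 = -0.4: reduced costs (6.4, 12.4), box minimizer x = (0.0, 0.0)
g(y_2) = b*y + (c1 - a1*y)*x1 + (c2 - a2*y)*x2 = 25*(-0.4) + 6.4*0.0 + 12.4*0.0 = -10.0 + 0.0 + 0.0 = -10.0


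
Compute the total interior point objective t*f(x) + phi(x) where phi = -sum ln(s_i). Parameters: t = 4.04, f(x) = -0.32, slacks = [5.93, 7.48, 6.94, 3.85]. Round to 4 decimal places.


Step 1: Compute log-barrier.
ln values: [1.78, 2.0122, 1.9373, 1.3481]
phi = -(1.78 + 2.0122 + 1.9373 + 1.3481) = -7.0776
Step 2: Compute augmented objective.
t*f(x) = 4.04*-0.32 = -1.2928
Total = -1.2928 - 7.0776 = -8.3704


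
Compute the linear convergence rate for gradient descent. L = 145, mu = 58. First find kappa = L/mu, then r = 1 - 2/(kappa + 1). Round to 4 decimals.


Step 1: Compute the condition number.
kappa = L/mu = 145/58 = 2.5
Step 2: Compute the convergence rate.
r = 1 - 2/(kappa + 1) = 1 - 2*mu/(L + mu) = (L - mu)/(L + mu) = 87/203 = 0.4286


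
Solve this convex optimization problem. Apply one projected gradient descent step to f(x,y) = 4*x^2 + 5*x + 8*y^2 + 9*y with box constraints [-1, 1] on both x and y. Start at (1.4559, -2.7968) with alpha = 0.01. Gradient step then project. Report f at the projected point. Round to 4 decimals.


Step 1: Compute gradient at (1.4559, -2.7968).
grad_x = 2*4*1.4559 + 5 = 16.6472
grad_y = 2*8*-2.7968 + 9 = -35.7488
Step 2: Gradient step.
x_raw = 1.4559 - 0.01*16.6472 = 1.2894
y_raw = -2.7968 - 0.01*-35.7488 = -2.4393
Step 3: Project onto [-1, 1].
x_proj = clip(1.2894) = 1.0
y_proj = clip(-2.4393) = -1.0
Step 4: Evaluate f.
f(1.0, -1.0) = 8.0


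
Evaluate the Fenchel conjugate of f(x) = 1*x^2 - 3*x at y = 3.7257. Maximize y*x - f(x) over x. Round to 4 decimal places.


f*(y) = sup_x {y*x - a*x^2 - b*x} = sup_x {(y-b)*x - a*x^2}
FOC: (y - b) - 2a*x = 0 => x* = (y - b)/(2a)
x* = (3.7257 + 3)/(2*1) = 3.3629
f*(3.7257) = (y-b)^2/(4a) = (3.7257 + 3)^2/(4*1)
= 45.235/4 = 11.3088


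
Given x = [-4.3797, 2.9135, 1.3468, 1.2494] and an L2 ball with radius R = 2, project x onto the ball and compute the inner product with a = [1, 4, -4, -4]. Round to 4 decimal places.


Step 1: Compute ||x|| (intermediates to 6 decimals).
||x|| = sqrt((-4.3797)^2 + 2.9135^2 + 1.3468^2 + 1.2494^2) = 5.571815
Step 2: Project.
Since ||x|| > R, scale = R/||x|| = 2/5.571815 = 0.358949, proj(x) = scale * x
proj(x) = [-1.572089, 1.045798, 0.483433, 0.448471]
Step 3: Dot product.
a^T * proj(x) = 1*(-1.572089) + 4*1.045798 - 4*0.483433 - 4*0.448471 = -1.1165


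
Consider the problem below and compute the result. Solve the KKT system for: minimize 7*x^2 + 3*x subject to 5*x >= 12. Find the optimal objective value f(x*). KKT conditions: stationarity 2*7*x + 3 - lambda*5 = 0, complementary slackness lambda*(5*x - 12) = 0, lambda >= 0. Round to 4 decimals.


Step 1: Try lambda = 0 (constraint inactive).
x_unc = -3/(2*7) = -0.2143
Check: 5*-0.2143 = -1.0715 < 12 -- violated!
Step 2: Constraint must be active: 5*x = 12
x* = 12/5 = 2.4
lambda = (2*7*2.4 + 3)/5 = 7.32
Step 3: Compute optimal value.
f(x*) = 7*2.4^2 + 3*2.4 = 47.52


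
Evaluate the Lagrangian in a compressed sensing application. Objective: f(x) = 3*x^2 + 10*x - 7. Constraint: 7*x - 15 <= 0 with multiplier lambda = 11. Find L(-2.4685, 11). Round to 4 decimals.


Step 1: Evaluate f(x).
f(-2.4685) = 3*(-2.4685)^2 + 10*(-2.4685) - 7 = -13.4045
Step 2: Evaluate g(x).
g(-2.4685) = 7*-2.4685 - 15 = -32.2795
Step 3: Compute Lagrangian.
L = -13.4045 + 11*-32.2795 = -368.479


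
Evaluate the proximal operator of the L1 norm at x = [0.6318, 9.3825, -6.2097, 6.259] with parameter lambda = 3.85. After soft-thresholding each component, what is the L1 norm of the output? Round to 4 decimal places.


Soft-thresholding with lambda = 3.85:
prox(0.6318) = sign(0.6318)*max(|0.6318| - 3.85, 0) = 0.0
prox(9.3825) = sign(9.3825)*max(|9.3825| - 3.85, 0) = 5.5325
prox(-6.2097) = sign(-6.2097)*max(|-6.2097| - 3.85, 0) = -2.3597
prox(6.259) = sign(6.259)*max(|6.259| - 3.85, 0) = 2.409
prox(x) = [0.0, 5.5325, -2.3597, 2.409]
||prox(x)||_1 = 0.0 + 5.5325 + 2.3597 + 2.409 = 10.3012


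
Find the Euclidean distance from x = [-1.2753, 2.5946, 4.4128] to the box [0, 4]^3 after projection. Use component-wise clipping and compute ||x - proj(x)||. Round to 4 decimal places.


Project each component onto [0, 4].
clip(-1.2753) = 0.0, clip(2.5946) = 2.5946, clip(4.4128) = 4.0
Projection = [0.0, 2.5946, 4.0]
Squared diffs: [1.6264, 0.0, 0.1704]
Distance = sqrt(1.7968) = 1.3404


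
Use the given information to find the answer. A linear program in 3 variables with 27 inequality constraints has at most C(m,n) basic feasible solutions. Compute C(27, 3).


Each vertex corresponds to some choice of n active constraints out of m, so the number of vertices is at most C(m, n) = m! / (n!(m-n)!).
m = 27, n = 3
Numerator: 27 * 26 * 25
Denominator: 3! = 6
C(27, 3) = 2925


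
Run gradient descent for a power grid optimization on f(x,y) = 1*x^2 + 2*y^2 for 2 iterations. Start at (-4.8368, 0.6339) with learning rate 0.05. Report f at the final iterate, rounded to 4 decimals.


Gradient descent on f(x,y) = 1*x^2 + 2*y^2.
Starting point: (-4.8368, 0.6339), alpha = 0.05
Step 1: grad_x = 2*1*-4.8368 = -9.6736, grad_y = 2*2*0.6339 = 2.5356
  x_1 = -4.8368 - 0.05*-9.6736 = -4.3531
  y_1 = 0.6339 - 0.05*2.5356 = 0.5071
Step 2: grad_x = 2*1*-4.3531 = -8.7062, grad_y = 2*2*0.5071 = 2.0285
  x_2 = -4.3531 - 0.05*-8.7062 = -3.9178
  y_2 = 0.5071 - 0.05*2.0285 = 0.4057
f(-3.9178, 0.4057) = 1*(-3.9178)^2 + 2*0.4057^2 = 15.6784


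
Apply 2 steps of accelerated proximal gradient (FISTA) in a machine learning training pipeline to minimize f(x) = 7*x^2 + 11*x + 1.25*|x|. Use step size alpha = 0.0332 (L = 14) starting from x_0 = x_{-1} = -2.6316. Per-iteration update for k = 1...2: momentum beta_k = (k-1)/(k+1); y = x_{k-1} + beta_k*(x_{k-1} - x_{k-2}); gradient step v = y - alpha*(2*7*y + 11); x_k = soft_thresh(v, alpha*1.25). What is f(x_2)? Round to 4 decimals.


FISTA on f(x) = 7*x^2 + 11*x + 1.25*|x|
L = 14, alpha = 0.0332
Iteration 1: beta = 0.0, y = -2.6316 + 0.0*(-2.6316 + 2.6316) = -2.6316
  grad(y) = -25.8424, v = y - alpha*grad = -1.7736
  prox(v) = soft_thresh(-1.7736, 0.0415) = -1.7321
Iteration 2: beta = 0.3333, y = -1.7321 + 0.3333*(-1.7321 + 2.6316) = -1.4323
  grad(y) = -9.0523, v = y - alpha*grad = -1.1318
  prox(v) = soft_thresh(-1.1318, 0.0415) = -1.0903
f(x_2) = 7*(-1.0903)^2 + 11*(-1.0903) + 1.25*|-1.0903| = -2.3093


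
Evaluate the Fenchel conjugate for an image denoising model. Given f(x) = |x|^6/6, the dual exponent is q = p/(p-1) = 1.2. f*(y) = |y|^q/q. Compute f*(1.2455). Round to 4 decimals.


The conjugate exponent q satisfies 1/p + 1/q = 1.
p = 6, so q = 6/(6 - 1) = 1.2
|y|^q = 1.2455^1.2 = 1.3014
f*(1.2455) = 1.3014 / 1.2 = 1.0845


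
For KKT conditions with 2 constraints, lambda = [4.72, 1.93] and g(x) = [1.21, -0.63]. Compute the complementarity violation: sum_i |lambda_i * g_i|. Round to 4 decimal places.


KKT complementary slackness check:
lambda_1 * g_1 = 4.72 * 1.21 = 5.7112
lambda_2 * g_2 = 1.93 * -0.63 = -1.2159
Total violation = 5.7112 + 1.2159 = 6.9271


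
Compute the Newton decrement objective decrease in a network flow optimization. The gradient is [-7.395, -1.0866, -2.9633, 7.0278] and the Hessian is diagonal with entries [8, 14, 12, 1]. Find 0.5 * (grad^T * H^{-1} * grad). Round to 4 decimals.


Step 1: H is diagonal, so H^(-1) * g = [-0.9244, -0.0776, -0.2469, 7.0278].
Step 2: g^T H^(-1) g = sum_i g_i^2 / H_ii
  = (-7.395)^2/8 + (-1.0866)^2/14 + (-2.9633)^2/12 + (7.0278)^2/1
  = 6.8358 + 0.0843 + 0.7318 + 49.39 = 57.0418
Step 3: Objective decrease = 0.5 * g^T H^(-1) g = 28.5209


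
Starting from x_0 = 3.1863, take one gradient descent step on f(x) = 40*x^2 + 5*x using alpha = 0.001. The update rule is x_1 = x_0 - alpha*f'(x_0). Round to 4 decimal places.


We compute the gradient at x_0 and apply the update.
f'(x) = 80*x + 5
f'(3.1863) = 80*3.1863 + 5 = 259.904
x_1 = 3.1863 - 0.001*259.904 = 2.9264


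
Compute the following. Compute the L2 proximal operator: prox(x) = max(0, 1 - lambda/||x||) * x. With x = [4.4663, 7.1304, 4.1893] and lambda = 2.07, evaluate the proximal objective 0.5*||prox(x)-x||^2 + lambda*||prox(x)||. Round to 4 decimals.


Step 1: Compute ||x||.
||x|| = 9.399
Step 2: Compute scaling factor.
scale = max(0, 1 - 2.07/9.399) = 0.7798
Step 3: prox(x) = [3.4827, 5.56, 3.2667]
||prox(x)|| = 7.329
Step 4: Proximal objective.
0.5*||prox-x||^2 = 2.1425
lambda*||prox|| = 15.171
Total = 17.3134


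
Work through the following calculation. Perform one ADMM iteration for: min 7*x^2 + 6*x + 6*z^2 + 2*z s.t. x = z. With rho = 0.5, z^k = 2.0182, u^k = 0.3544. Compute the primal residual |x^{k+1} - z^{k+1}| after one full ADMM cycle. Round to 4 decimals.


ADMM iteration with rho = 0.5, z^k = 2.0182, u^k = 0.3544
Step 1: x-update.
Minimize 7*x^2 + 6*x + (0.5/2)*(x - 2.0182 + 0.3544)^2
FOC: (2*7 + 0.5)*x = -6 + 0.5*(2.0182 - 0.3544)
x^{k+1} = -0.3564
Step 2: z-update.
Minimize 6*z^2 + 2*z + (0.5/2)*(-0.3564 - z + 0.3544)^2
FOC: (2*6 + 0.5)*z = -2 + 0.5*(-0.3564 + 0.3544)
z^{k+1} = -0.1601
Step 3: u-update.
u^{k+1} = 0.3544 - 0.3564 + 0.1601 = 0.1581
Step 4: Primal residual = |-0.3564 + 0.1601| = 0.1963


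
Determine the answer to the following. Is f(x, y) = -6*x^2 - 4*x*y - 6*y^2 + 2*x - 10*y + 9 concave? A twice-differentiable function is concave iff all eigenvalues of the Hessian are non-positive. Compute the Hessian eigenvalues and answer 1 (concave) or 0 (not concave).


The Hessian of f(x,y) = -6*x^2 - 4*x*y - 6*y^2 + 2*x - 10*y + 9 is:
H = [[-12, -4], [-4, -12]]
Trace = -12 - 12 = -24
Determinant = -12*-12 - (-4)^2 = 128
Discriminant = (-24)^2 - 4*128 = 64.0
Eigenvalues: lambda_1 = -16.0, lambda_2 = -8.0
The function is concave.

1


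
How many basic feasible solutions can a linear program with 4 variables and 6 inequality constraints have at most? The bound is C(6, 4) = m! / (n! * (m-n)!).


Each vertex corresponds to some choice of n active constraints out of m, so the number of vertices is at most C(m, n) = m! / (n!(m-n)!).
m = 6, n = 4
Numerator: 6 * 5 * 4 * 3
Denominator: 4! = 24
C(6, 4) = 15


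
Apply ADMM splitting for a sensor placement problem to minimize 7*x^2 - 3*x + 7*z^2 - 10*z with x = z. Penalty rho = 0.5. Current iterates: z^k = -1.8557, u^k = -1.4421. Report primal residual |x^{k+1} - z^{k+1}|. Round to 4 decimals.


ADMM iteration with rho = 0.5, z^k = -1.8557, u^k = -1.4421
Step 1: x-update.
Minimize 7*x^2 - 3*x + (0.5/2)*(x + 1.8557 - 1.4421)^2
FOC: (2*7 + 0.5)*x = 3 + 0.5*(-1.8557 + 1.4421)
x^{k+1} = 0.1926
Step 2: z-update.
Minimize 7*z^2 - 10*z + (0.5/2)*(0.1926 - z - 1.4421)^2
FOC: (2*7 + 0.5)*z = 10 + 0.5*(0.1926 - 1.4421)
z^{k+1} = 0.6466
Step 3: u-update.
u^{k+1} = -1.4421 + 0.1926 - 0.6466 = -1.896
Step 4: Primal residual = |0.1926 - 0.6466| = 0.4539


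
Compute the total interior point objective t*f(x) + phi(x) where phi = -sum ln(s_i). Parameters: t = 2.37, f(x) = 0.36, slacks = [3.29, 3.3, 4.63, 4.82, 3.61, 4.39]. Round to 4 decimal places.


Step 1: Compute log-barrier.
ln values: [1.1909, 1.1939, 1.5326, 1.5728, 1.2837, 1.4793]
phi = -(1.1909 + 1.1939 + 1.5326 + 1.5728 + 1.2837 + 1.4793) = -8.2532
Step 2: Compute augmented objective.
t*f(x) = 2.37*0.36 = 0.8532
Total = 0.8532 - 8.2532 = -7.4


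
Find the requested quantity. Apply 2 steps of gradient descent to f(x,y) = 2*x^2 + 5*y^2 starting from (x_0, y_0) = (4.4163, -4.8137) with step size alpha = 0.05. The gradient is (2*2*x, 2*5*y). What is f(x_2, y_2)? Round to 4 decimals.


Gradient descent on f(x,y) = 2*x^2 + 5*y^2.
Starting point: (4.4163, -4.8137), alpha = 0.05
Step 1: grad_x = 2*2*4.4163 = 17.6652, grad_y = 2*5*-4.8137 = -48.137
  x_1 = 4.4163 - 0.05*17.6652 = 3.533
  y_1 = -4.8137 - 0.05*-48.137 = -2.4069
Step 2: grad_x = 2*2*3.533 = 14.1322, grad_y = 2*5*-2.4069 = -24.0685
  x_2 = 3.533 - 0.05*14.1322 = 2.8264
  y_2 = -2.4069 - 0.05*-24.0685 = -1.2034
f(2.8264, -1.2034) = 2*2.8264^2 + 5*(-1.2034)^2 = 23.2186


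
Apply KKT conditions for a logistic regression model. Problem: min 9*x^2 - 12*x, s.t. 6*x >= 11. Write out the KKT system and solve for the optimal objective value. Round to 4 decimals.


Step 1: Try lambda = 0 (constraint inactive).
x_unc = 12/(2*9) = 0.6667
Check: 6*0.6667 = 4.0002 < 11 -- violated!
Step 2: Constraint must be active: 6*x = 11
x* = 11/6 = 1.8333 (rounded; the exact value 11/6 is used below)
lambda = (2*9*(11/6) - 12)/6 = 3.5
Step 3: Compute optimal value.
f(x*) = 9*(11/6)^2 - 12*(11/6) = 8.25


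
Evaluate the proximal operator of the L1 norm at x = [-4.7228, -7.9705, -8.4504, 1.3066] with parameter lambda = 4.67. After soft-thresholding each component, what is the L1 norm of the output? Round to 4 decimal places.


Soft-thresholding with lambda = 4.67:
prox(-4.7228) = sign(-4.7228)*max(|-4.7228| - 4.67, 0) = -0.0528
prox(-7.9705) = sign(-7.9705)*max(|-7.9705| - 4.67, 0) = -3.3005
prox(-8.4504) = sign(-8.4504)*max(|-8.4504| - 4.67, 0) = -3.7804
prox(1.3066) = sign(1.3066)*max(|1.3066| - 4.67, 0) = 0.0
prox(x) = [-0.0528, -3.3005, -3.7804, 0.0]
||prox(x)||_1 = 0.0528 + 3.3005 + 3.7804 + 0.0 = 7.1337


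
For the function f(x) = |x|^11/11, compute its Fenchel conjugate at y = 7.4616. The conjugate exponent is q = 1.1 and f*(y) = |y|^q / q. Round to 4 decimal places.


The conjugate exponent q satisfies 1/p + 1/q = 1.
p = 11, so q = 11/(11 - 1) = 1.1
|y|^q = 7.4616^1.1 = 9.1225
f*(7.4616) = 9.1225 / 1.1 = 8.2932


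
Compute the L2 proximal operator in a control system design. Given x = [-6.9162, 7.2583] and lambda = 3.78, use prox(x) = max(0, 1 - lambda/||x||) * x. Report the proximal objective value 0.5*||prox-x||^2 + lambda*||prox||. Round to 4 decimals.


Step 1: Compute ||x||.
||x|| = 10.0258
Step 2: Compute scaling factor.
scale = max(0, 1 - 3.78/10.0258) = 0.623
Step 3: prox(x) = [-4.3086, 4.5217]
||prox(x)|| = 6.2458
Step 4: Proximal objective.
0.5*||prox-x||^2 = 7.1442
lambda*||prox|| = 23.6091
Total = 30.7533


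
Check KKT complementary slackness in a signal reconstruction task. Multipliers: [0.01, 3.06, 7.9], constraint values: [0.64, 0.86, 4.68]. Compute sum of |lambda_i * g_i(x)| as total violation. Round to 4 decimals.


KKT complementary slackness check:
lambda_1 * g_1 = 0.01 * 0.64 = 0.0064
lambda_2 * g_2 = 3.06 * 0.86 = 2.6316
lambda_3 * g_3 = 7.9 * 4.68 = 36.972
Total violation = 0.0064 + 2.6316 + 36.972 = 39.61


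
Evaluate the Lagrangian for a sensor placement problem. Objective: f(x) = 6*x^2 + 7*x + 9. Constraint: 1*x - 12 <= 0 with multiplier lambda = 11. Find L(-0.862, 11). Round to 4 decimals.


Step 1: Evaluate f(x).
f(-0.862) = 6*(-0.862)^2 + 7*(-0.862) + 9 = 7.4243
Step 2: Evaluate g(x).
g(-0.862) = 1*-0.862 - 12 = -12.862
Step 3: Compute Lagrangian.
L = 7.4243 + 11*-12.862 = -134.0577


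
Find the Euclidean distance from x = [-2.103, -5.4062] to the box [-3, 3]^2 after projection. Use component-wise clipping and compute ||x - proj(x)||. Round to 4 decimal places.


Project each component onto [-3, 3].
clip(-2.103) = -2.103, clip(-5.4062) = -3.0
Projection = [-2.103, -3.0]
Squared diffs: [0.0, 5.7898]
Distance = sqrt(5.7898) = 2.4062


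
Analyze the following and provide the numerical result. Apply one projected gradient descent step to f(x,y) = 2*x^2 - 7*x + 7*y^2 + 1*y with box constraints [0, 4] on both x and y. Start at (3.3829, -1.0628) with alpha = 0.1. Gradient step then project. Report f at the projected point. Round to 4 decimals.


Step 1: Compute gradient at (3.3829, -1.0628).
grad_x = 2*2*3.3829 - 7 = 6.5316
grad_y = 2*7*-1.0628 + 1 = -13.8792
Step 2: Gradient step.
x_raw = 3.3829 - 0.1*6.5316 = 2.7297
y_raw = -1.0628 - 0.1*-13.8792 = 0.3251
Step 3: Project onto [0, 4].
x_proj = clip(2.7297) = 2.7297
y_proj = clip(0.3251) = 0.3251
Step 4: Evaluate f.
f(2.7297, 0.3251) = -3.1402


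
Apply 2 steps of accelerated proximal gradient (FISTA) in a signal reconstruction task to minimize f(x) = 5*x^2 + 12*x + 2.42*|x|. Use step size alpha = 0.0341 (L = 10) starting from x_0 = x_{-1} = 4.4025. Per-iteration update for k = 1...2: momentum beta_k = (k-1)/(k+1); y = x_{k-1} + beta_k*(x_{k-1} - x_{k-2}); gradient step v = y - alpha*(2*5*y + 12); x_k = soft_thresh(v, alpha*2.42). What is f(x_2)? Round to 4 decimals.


FISTA on f(x) = 5*x^2 + 12*x + 2.42*|x|
L = 10, alpha = 0.0341
Iteration 1: beta = 0.0, y = 4.4025 + 0.0*(4.4025 - 4.4025) = 4.4025
  grad(y) = 56.025, v = y - alpha*grad = 2.492
  prox(v) = soft_thresh(2.492, 0.0825) = 2.4095
Iteration 2: beta = 0.3333, y = 2.4095 + 0.3333*(2.4095 - 4.4025) = 1.7452
  grad(y) = 29.452, v = y - alpha*grad = 0.7409
  prox(v) = soft_thresh(0.7409, 0.0825) = 0.6584
f(x_2) = 5*0.6584^2 + 12*0.6584 + 2.42*|0.6584| = 11.6609


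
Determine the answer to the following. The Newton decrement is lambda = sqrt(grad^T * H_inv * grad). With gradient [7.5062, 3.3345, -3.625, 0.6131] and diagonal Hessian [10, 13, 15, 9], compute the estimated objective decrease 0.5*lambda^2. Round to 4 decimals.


Step 1: H is diagonal, so H^(-1) * g = [0.7506, 0.2565, -0.2417, 0.0681].
Step 2: g^T H^(-1) g = sum_i g_i^2 / H_ii
  = (7.5062)^2/10 + (3.3345)^2/13 + (-3.625)^2/15 + (0.6131)^2/9
  = 5.6343 + 0.8553 + 0.876 + 0.0418 = 7.4074
Step 3: Objective decrease = 0.5 * g^T H^(-1) g = 3.7037


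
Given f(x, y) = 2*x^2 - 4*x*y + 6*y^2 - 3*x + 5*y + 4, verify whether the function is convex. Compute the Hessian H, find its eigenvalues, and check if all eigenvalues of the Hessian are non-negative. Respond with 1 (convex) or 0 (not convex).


The Hessian of f(x,y) = 2*x^2 - 4*x*y + 6*y^2 - 3*x + 5*y + 4 is:
H = [[4, -4], [-4, 12]]
Trace = 4 + 12 = 16
Determinant = 4*12 - (-4)^2 = 32
Discriminant = (16)^2 - 4*32 = 128.0
Eigenvalues: lambda_1 = 2.3431, lambda_2 = 13.6569
The function is convex.

1


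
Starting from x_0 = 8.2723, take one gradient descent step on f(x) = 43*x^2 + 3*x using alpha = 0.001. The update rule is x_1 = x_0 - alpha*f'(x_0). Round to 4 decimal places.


We compute the gradient at x_0 and apply the update.
f'(x) = 86*x + 3
f'(8.2723) = 86*8.2723 + 3 = 714.4178
x_1 = 8.2723 - 0.001*714.4178 = 7.5579


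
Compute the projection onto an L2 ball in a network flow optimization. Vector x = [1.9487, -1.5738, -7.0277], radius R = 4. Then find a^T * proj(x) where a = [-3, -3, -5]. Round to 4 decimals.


Step 1: Compute ||x|| (intermediates to 6 decimals).
||x|| = sqrt(1.9487^2 + (-1.5738)^2 + (-7.0277)^2) = 7.460754
Step 2: Project.
Since ||x|| > R, scale = R/||x|| = 4/7.460754 = 0.536139, proj(x) = scale * x
proj(x) = [1.044774, -0.843776, -3.767824]
Step 3: Dot product.
a^T * proj(x) = -3*1.044774 - 3*(-0.843776) - 5*(-3.767824) = 18.2361


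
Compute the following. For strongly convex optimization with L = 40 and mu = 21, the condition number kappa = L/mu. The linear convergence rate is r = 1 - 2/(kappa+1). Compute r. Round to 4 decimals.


Step 1: Compute the condition number.
kappa = L/mu = 40/21 = 1.9048
Step 2: Compute the convergence rate.
r = 1 - 2/(kappa + 1) = 1 - 2*mu/(L + mu) = (L - mu)/(L + mu) = 19/61 = 0.3115


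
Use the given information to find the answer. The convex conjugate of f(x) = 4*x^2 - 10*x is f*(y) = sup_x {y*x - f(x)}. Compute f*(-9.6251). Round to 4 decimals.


f*(y) = sup_x {y*x - a*x^2 - b*x} = sup_x {(y-b)*x - a*x^2}
FOC: (y - b) - 2a*x = 0 => x* = (y - b)/(2a)
x* = (-9.6251 + 10)/(2*4) = 0.0469
f*(-9.6251) = (y-b)^2/(4a) = (-9.6251 + 10)^2/(4*4)
= 0.1406/16 = 0.0088


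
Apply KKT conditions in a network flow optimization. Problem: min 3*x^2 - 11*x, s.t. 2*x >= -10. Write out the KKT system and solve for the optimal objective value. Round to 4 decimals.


Step 1: Try lambda = 0 (constraint inactive).
Stationarity: 2*3*x - 11 = 0
x* = 11/(2*3) = 11/6 = 1.8333 (rounded; the exact value 11/6 is used below)
Check constraint: 2*1.8333 = 3.6666 >= -10 -- satisfied.
Step 2: Compute optimal value.
f(x*) = 3*(11/6)^2 - 11*(11/6) = -10.0833


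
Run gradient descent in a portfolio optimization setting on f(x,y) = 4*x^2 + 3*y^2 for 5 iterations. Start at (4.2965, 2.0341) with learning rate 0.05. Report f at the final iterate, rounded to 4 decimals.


Gradient descent on f(x,y) = 4*x^2 + 3*y^2.
Starting point: (4.2965, 2.0341), alpha = 0.05
Step 1: grad_x = 2*4*4.2965 = 34.372, grad_y = 2*3*2.0341 = 12.2046
  x_1 = 4.2965 - 0.05*34.372 = 2.5779
  y_1 = 2.0341 - 0.05*12.2046 = 1.4239
Step 2: grad_x = 2*4*2.5779 = 20.6232, grad_y = 2*3*1.4239 = 8.5432
  x_2 = 2.5779 - 0.05*20.6232 = 1.5467
  y_2 = 1.4239 - 0.05*8.5432 = 0.9967
Step 3: grad_x = 2*4*1.5467 = 12.3739, grad_y = 2*3*0.9967 = 5.9803
  x_3 = 1.5467 - 0.05*12.3739 = 0.928
  y_3 = 0.9967 - 0.05*5.9803 = 0.6977
Step 4: grad_x = 2*4*0.928 = 7.4244, grad_y = 2*3*0.6977 = 4.1862
  x_4 = 0.928 - 0.05*7.4244 = 0.5568
  y_4 = 0.6977 - 0.05*4.1862 = 0.4884
Step 5: grad_x = 2*4*0.5568 = 4.4546, grad_y = 2*3*0.4884 = 2.9303
  x_5 = 0.5568 - 0.05*4.4546 = 0.3341
  y_5 = 0.4884 - 0.05*2.9303 = 0.3419
f(0.3341, 0.3419) = 4*0.3341^2 + 3*0.3419^2 = 0.7971


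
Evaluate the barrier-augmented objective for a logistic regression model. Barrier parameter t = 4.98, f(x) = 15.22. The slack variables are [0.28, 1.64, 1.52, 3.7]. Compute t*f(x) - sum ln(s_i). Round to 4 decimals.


Step 1: Compute log-barrier.
ln values: [-1.273, 0.4947, 0.4187, 1.3083]
phi = -(-1.273 + 0.4947 + 0.4187 + 1.3083) = -0.9488
Step 2: Compute augmented objective.
t*f(x) = 4.98*15.22 = 75.7956
Total = 75.7956 - 0.9488 = 74.8468


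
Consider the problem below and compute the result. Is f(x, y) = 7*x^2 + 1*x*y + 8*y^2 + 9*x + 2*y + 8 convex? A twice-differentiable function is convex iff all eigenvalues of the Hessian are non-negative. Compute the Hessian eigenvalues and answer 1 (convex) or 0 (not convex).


The Hessian of f(x,y) = 7*x^2 + 1*x*y + 8*y^2 + 9*x + 2*y + 8 is:
H = [[14, 1], [1, 16]]
Trace = 14 + 16 = 30
Determinant = 14*16 - (1)^2 = 223
Discriminant = (30)^2 - 4*223 = 8.0
Eigenvalues: lambda_1 = 13.5858, lambda_2 = 16.4142
The function is convex.

1


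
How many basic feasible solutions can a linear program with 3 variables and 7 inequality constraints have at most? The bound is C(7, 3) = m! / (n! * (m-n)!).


Each vertex corresponds to some choice of n active constraints out of m, so the number of vertices is at most C(m, n) = m! / (n!(m-n)!).
m = 7, n = 3
Numerator: 7 * 6 * 5
Denominator: 3! = 6
C(7, 3) = 35


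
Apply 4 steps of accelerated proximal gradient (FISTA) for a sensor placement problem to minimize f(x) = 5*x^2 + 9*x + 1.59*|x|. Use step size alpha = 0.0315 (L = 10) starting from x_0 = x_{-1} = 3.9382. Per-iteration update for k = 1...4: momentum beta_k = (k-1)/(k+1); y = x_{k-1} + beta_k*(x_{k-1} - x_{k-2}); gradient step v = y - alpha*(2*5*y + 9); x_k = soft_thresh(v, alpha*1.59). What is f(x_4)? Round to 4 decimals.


FISTA on f(x) = 5*x^2 + 9*x + 1.59*|x|
L = 10, alpha = 0.0315
Iteration 1: beta = 0.0, y = 3.9382 + 0.0*(3.9382 - 3.9382) = 3.9382
  grad(y) = 48.382, v = y - alpha*grad = 2.4142
  prox(v) = soft_thresh(2.4142, 0.0501) = 2.3641
Iteration 2: beta = 0.3333, y = 2.3641 + 0.3333*(2.3641 - 3.9382) = 1.8394
  grad(y) = 27.3938, v = y - alpha*grad = 0.9765
  prox(v) = soft_thresh(0.9765, 0.0501) = 0.9264
Iteration 3: beta = 0.5, y = 0.9264 + 0.5*(0.9264 - 2.3641) = 0.2075
  grad(y) = 11.0754, v = y - alpha*grad = -0.1413
  prox(v) = soft_thresh(-0.1413, 0.0501) = -0.0912
Iteration 4: beta = 0.6, y = -0.0912 + 0.6*(-0.0912 - 0.9264) = -0.7018
  grad(y) = 1.9817, v = y - alpha*grad = -0.7643
  prox(v) = soft_thresh(-0.7643, 0.0501) = -0.7142
f(x_4) = 5*(-0.7142)^2 + 9*(-0.7142) + 1.59*|-0.7142| = -2.7418


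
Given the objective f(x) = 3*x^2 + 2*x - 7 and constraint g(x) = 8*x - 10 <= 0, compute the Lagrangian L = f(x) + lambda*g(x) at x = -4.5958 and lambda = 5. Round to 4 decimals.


Step 1: Evaluate f(x).
f(-4.5958) = 3*(-4.5958)^2 + 2*(-4.5958) - 7 = 47.1725
Step 2: Evaluate g(x).
g(-4.5958) = 8*-4.5958 - 10 = -46.7664
Step 3: Compute Lagrangian.
L = 47.1725 + 5*-46.7664 = -186.6595


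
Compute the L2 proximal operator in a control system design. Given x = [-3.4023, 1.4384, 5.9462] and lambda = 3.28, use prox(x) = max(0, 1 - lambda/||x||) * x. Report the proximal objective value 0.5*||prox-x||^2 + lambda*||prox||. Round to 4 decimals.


Step 1: Compute ||x||.
||x|| = 7.0001
Step 2: Compute scaling factor.
scale = max(0, 1 - 3.28/7.0001) = 0.5314
Step 3: prox(x) = [-1.8081, 0.7644, 3.16]
||prox(x)|| = 3.7201
Step 4: Proximal objective.
0.5*||prox-x||^2 = 5.3792
lambda*||prox|| = 12.2019
Total = 17.5813


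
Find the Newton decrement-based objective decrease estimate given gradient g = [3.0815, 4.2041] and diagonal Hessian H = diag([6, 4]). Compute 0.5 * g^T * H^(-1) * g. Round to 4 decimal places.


Step 1: H is diagonal, so H^(-1) * g = [0.5136, 1.051].
Step 2: g^T H^(-1) g = sum_i g_i^2 / H_ii
  = (3.0815)^2/6 + (4.2041)^2/4
  = 1.5826 + 4.4186 = 6.0012
Step 3: Objective decrease = 0.5 * g^T H^(-1) g = 3.0006


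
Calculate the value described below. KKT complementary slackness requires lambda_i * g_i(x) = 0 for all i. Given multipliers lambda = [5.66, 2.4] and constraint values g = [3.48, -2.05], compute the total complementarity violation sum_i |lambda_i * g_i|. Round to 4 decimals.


KKT complementary slackness check:
lambda_1 * g_1 = 5.66 * 3.48 = 19.6968
lambda_2 * g_2 = 2.4 * -2.05 = -4.92
Total violation = 19.6968 + 4.92 = 24.6168


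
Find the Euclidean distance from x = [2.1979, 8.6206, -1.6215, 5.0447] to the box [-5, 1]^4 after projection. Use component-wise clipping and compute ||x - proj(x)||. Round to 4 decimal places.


Project each component onto [-5, 1].
clip(2.1979) = 1.0, clip(8.6206) = 1.0, clip(-1.6215) = -1.6215, clip(5.0447) = 1.0
Projection = [1.0, 1.0, -1.6215, 1.0]
Squared diffs: [1.435, 58.0735, 0.0, 16.3596]
Distance = sqrt(75.8681) = 8.7102


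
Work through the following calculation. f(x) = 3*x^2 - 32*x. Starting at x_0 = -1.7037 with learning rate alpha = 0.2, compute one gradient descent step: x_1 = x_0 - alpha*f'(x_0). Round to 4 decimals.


We compute the gradient at x_0 and apply the update.
f'(x) = 6*x - 32
f'(-1.7037) = 6*-1.7037 - 32 = -42.2222
x_1 = -1.7037 - 0.2*-42.2222 = 6.7407


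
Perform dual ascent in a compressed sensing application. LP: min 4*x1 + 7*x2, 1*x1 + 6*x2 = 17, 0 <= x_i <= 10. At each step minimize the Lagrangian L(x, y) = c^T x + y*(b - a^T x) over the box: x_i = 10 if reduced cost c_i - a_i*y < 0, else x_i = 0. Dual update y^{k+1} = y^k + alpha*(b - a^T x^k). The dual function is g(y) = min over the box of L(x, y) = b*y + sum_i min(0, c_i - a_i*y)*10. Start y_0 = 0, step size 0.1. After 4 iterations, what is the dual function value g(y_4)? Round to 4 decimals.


Dual ascent for LP: min 4*x1 + 7*x2, 1*x1 + 6*x2 = 17, 0 <= x_i <= 10
Step 1: y^k = 0.0, reduced costs: (4.0, 7.0)
  x^k = (0.0, 0.0), subgradient = b - a^T x = 17.0
  y^{k+1} = 0.0 + 0.1*17.0 = 1.7
Step 2: y^k = 1.7, reduced costs: (2.3, -3.2)
  x^k = (0.0, 10.0), subgradient = b - a^T x = -43.0
  y^{k+1} = 1.7 + 0.1*-43.0 = -2.6
Step 3: y^k = -2.6, reduced costs: (6.6, 22.6)
  x^k = (0.0, 0.0), subgradient = b - a^T x = 17.0
  y^{k+1} = -2.6 + 0.1*17.0 = -0.9
Step 4: y^k = -0.9, reduced costs: (4.9, 12.4)
  x^k = (0.0, 0.0), subgradient = b - a^T x = 17.0
  y^{k+1} = -0.9 + 0.1*17.0 = 0.8
Dual objective at y_4 = 0.8: reduced costs (3.2, 2.2), box minimizer x = (0.0, 0.0)
g(y_4) = b*y + (c1 - a1*y)*x1 + (c2 - a2*y)*x2 = 17*0.8 + 3.2*0.0 + 2.2*0.0 = 13.6 + 0.0 + 0.0 = 13.6


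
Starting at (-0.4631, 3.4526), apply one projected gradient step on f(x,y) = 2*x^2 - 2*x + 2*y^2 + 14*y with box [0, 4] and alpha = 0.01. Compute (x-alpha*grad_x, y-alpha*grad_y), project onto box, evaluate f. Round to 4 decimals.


Step 1: Compute gradient at (-0.4631, 3.4526).
grad_x = 2*2*-0.4631 - 2 = -3.8524
grad_y = 2*2*3.4526 + 14 = 27.8104
Step 2: Gradient step.
x_raw = -0.4631 - 0.01*-3.8524 = -0.4246
y_raw = 3.4526 - 0.01*27.8104 = 3.1745
Step 3: Project onto [0, 4].
x_proj = clip(-0.4246) = 0.0
y_proj = clip(3.1745) = 3.1745
Step 4: Evaluate f.
f(0.0, 3.1745) = 64.5978


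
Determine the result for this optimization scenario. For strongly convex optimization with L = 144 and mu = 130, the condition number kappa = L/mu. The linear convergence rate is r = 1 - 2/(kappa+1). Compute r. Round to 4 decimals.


Step 1: Compute the condition number.
kappa = L/mu = 144/130 = 1.1077
Step 2: Compute the convergence rate.
r = 1 - 2/(kappa + 1) = 1 - 2*mu/(L + mu) = (L - mu)/(L + mu) = 14/274 = 0.0511


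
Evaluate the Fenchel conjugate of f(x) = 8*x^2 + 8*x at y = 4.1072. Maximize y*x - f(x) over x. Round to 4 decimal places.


f*(y) = sup_x {y*x - a*x^2 - b*x} = sup_x {(y-b)*x - a*x^2}
FOC: (y - b) - 2a*x = 0 => x* = (y - b)/(2a)
x* = (4.1072 - 8)/(2*8) = -0.2433
f*(4.1072) = (y-b)^2/(4a) = (4.1072 - 8)^2/(4*8)
= 15.1539/32 = 0.4736


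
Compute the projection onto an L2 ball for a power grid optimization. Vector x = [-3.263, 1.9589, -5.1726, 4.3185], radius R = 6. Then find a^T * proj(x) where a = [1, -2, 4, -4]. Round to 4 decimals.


Step 1: Compute ||x|| (intermediates to 6 decimals).
||x|| = sqrt((-3.263)^2 + 1.9589^2 + (-5.1726)^2 + 4.3185^2) = 7.738843
Step 2: Project.
Since ||x|| > R, scale = R/||x|| = 6/7.738843 = 0.77531, proj(x) = scale * x
proj(x) = [-2.529837, 1.518755, -4.010369, 3.348176]
Step 3: Dot product.
a^T * proj(x) = 1*(-2.529837) - 2*1.518755 + 4*(-4.010369) - 4*3.348176 = -35.0015


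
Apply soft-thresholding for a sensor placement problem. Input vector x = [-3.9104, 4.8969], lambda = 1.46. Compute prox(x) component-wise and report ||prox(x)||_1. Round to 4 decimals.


Soft-thresholding with lambda = 1.46:
prox(-3.9104) = sign(-3.9104)*max(|-3.9104| - 1.46, 0) = -2.4504
prox(4.8969) = sign(4.8969)*max(|4.8969| - 1.46, 0) = 3.4369
prox(x) = [-2.4504, 3.4369]
||prox(x)||_1 = 2.4504 + 3.4369 = 5.8873


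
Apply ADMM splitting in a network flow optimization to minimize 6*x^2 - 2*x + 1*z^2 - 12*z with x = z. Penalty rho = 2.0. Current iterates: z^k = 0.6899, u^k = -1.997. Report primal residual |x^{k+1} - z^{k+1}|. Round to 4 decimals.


ADMM iteration with rho = 2.0, z^k = 0.6899, u^k = -1.997
Step 1: x-update.
Minimize 6*x^2 - 2*x + (2.0/2)*(x - 0.6899 - 1.997)^2
FOC: (2*6 + 2.0)*x = 2 + 2.0*(0.6899 + 1.997)
x^{k+1} = 0.5267
Step 2: z-update.
Minimize 1*z^2 - 12*z + (2.0/2)*(0.5267 - z - 1.997)^2
FOC: (2*1 + 2.0)*z = 12 + 2.0*(0.5267 - 1.997)
z^{k+1} = 2.2649
Step 3: u-update.
u^{k+1} = -1.997 + 0.5267 - 2.2649 = -3.7352
Step 4: Primal residual = |0.5267 - 2.2649| = 1.7382


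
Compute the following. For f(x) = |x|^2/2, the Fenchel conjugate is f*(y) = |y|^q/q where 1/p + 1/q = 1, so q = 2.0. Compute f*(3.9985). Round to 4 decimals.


The conjugate exponent q satisfies 1/p + 1/q = 1.
p = 2, so q = 2/(2 - 1) = 2.0
|y|^q = 3.9985^2.0 = 15.988
f*(3.9985) = 15.988 / 2.0 = 7.994


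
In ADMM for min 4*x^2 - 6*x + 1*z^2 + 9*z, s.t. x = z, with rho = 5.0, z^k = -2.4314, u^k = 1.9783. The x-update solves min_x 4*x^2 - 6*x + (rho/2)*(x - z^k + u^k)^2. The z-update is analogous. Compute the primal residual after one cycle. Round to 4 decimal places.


ADMM iteration with rho = 5.0, z^k = -2.4314, u^k = 1.9783
Step 1: x-update.
Minimize 4*x^2 - 6*x + (5.0/2)*(x + 2.4314 + 1.9783)^2
FOC: (2*4 + 5.0)*x = 6 + 5.0*(-2.4314 - 1.9783)
x^{k+1} = -1.2345
Step 2: z-update.
Minimize 1*z^2 + 9*z + (5.0/2)*(-1.2345 - z + 1.9783)^2
FOC: (2*1 + 5.0)*z = -9 + 5.0*(-1.2345 + 1.9783)
z^{k+1} = -0.7544
Step 3: u-update.
u^{k+1} = 1.9783 - 1.2345 + 0.7544 = 1.4982
Step 4: Primal residual = |-1.2345 + 0.7544| = 0.4801


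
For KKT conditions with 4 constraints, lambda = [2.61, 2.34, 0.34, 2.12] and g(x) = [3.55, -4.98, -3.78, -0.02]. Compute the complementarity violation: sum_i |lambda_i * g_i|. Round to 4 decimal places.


KKT complementary slackness check:
lambda_1 * g_1 = 2.61 * 3.55 = 9.2655
lambda_2 * g_2 = 2.34 * -4.98 = -11.6532
lambda_3 * g_3 = 0.34 * -3.78 = -1.2852
lambda_4 * g_4 = 2.12 * -0.02 = -0.0424
Total violation = 9.2655 + 11.6532 + 1.2852 + 0.0424 = 22.2463


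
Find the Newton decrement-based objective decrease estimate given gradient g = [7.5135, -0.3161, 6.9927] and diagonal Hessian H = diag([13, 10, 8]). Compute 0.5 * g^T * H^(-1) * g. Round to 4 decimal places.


Step 1: H is diagonal, so H^(-1) * g = [0.578, -0.0316, 0.8741].
Step 2: g^T H^(-1) g = sum_i g_i^2 / H_ii
  = (7.5135)^2/13 + (-0.3161)^2/10 + (6.9927)^2/8
  = 4.3425 + 0.01 + 6.1122 = 10.4647
Step 3: Objective decrease = 0.5 * g^T H^(-1) g = 5.2324


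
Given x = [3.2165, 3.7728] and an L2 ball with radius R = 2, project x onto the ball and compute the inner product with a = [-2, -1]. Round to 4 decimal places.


Step 1: Compute ||x|| (intermediates to 6 decimals).
||x|| = sqrt(3.2165^2 + 3.7728^2) = 4.957811
Step 2: Project.
Since ||x|| > R, scale = R/||x|| = 2/4.957811 = 0.403404, proj(x) = scale * x
proj(x) = [1.297549, 1.521963]
Step 3: Dot product.
a^T * proj(x) = -2*1.297549 - 1*1.521963 = -4.1171


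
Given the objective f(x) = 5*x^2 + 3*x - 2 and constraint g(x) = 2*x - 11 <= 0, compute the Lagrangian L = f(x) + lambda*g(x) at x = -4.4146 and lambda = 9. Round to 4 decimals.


Step 1: Evaluate f(x).
f(-4.4146) = 5*(-4.4146)^2 + 3*(-4.4146) - 2 = 82.1997
Step 2: Evaluate g(x).
g(-4.4146) = 2*-4.4146 - 11 = -19.8292
Step 3: Compute Lagrangian.
L = 82.1997 + 9*-19.8292 = -96.2631


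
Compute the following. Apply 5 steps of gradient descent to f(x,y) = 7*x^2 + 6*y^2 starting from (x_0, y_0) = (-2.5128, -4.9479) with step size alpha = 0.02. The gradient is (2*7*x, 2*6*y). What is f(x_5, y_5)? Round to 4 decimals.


Gradient descent on f(x,y) = 7*x^2 + 6*y^2.
Starting point: (-2.5128, -4.9479), alpha = 0.02
Step 1: grad_x = 2*7*-2.5128 = -35.1792, grad_y = 2*6*-4.9479 = -59.3748
  x_1 = -2.5128 - 0.02*-35.1792 = -1.8092
  y_1 = -4.9479 - 0.02*-59.3748 = -3.7604
Step 2: grad_x = 2*7*-1.8092 = -25.329, grad_y = 2*6*-3.7604 = -45.1248
  x_2 = -1.8092 - 0.02*-25.329 = -1.3026
  y_2 = -3.7604 - 0.02*-45.1248 = -2.8579
Step 3: grad_x = 2*7*-1.3026 = -18.2369, grad_y = 2*6*-2.8579 = -34.2949
  x_3 = -1.3026 - 0.02*-18.2369 = -0.9379
  y_3 = -2.8579 - 0.02*-34.2949 = -2.172
Step 4: grad_x = 2*7*-0.9379 = -13.1306, grad_y = 2*6*-2.172 = -26.0641
  x_4 = -0.9379 - 0.02*-13.1306 = -0.6753
  y_4 = -2.172 - 0.02*-26.0641 = -1.6507
Step 5: grad_x = 2*7*-0.6753 = -9.454, grad_y = 2*6*-1.6507 = -19.8087
  x_5 = -0.6753 - 0.02*-9.454 = -0.4862
  y_5 = -1.6507 - 0.02*-19.8087 = -1.2546
f(-0.4862, -1.2546) = 7*(-0.4862)^2 + 6*(-1.2546)^2 = 11.0982


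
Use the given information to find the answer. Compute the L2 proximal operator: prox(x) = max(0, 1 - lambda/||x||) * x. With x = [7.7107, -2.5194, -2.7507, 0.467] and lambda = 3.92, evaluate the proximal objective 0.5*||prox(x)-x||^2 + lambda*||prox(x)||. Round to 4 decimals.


Step 1: Compute ||x||.
||x|| = 8.5783
Step 2: Compute scaling factor.
scale = max(0, 1 - 3.92/8.5783) = 0.543
Step 3: prox(x) = [4.1872, -1.3681, -1.4937, 0.2536]
||prox(x)|| = 4.6583
Step 4: Proximal objective.
0.5*||prox-x||^2 = 7.6832
lambda*||prox|| = 18.2605
Total = 25.9436


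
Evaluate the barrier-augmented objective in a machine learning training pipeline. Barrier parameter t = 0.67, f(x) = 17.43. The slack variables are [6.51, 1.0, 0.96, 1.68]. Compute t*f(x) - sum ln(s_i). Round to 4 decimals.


Step 1: Compute log-barrier.
ln values: [1.8733, 0.0, -0.0408, 0.5188]
phi = -(1.8733 + 0.0 - 0.0408 + 0.5188) = -2.3513
Step 2: Compute augmented objective.
t*f(x) = 0.67*17.43 = 11.6781
Total = 11.6781 - 2.3513 = 9.3268


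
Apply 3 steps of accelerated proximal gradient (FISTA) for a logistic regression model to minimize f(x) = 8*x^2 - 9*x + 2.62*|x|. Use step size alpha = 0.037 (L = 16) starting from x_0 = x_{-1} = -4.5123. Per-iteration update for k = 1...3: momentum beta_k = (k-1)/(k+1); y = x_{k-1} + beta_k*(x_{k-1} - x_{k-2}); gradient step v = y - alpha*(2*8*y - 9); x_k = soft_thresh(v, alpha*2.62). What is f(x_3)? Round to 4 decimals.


FISTA on f(x) = 8*x^2 - 9*x + 2.62*|x|
L = 16, alpha = 0.037
Iteration 1: beta = 0.0, y = -4.5123 + 0.0*(-4.5123 + 4.5123) = -4.5123
  grad(y) = -81.1968, v = y - alpha*grad = -1.508
  prox(v) = soft_thresh(-1.508, 0.0969) = -1.4111
Iteration 2: beta = 0.3333, y = -1.4111 + 0.3333*(-1.4111 + 4.5123) = -0.3773
  grad(y) = -15.0374, v = y - alpha*grad = 0.179
  prox(v) = soft_thresh(0.179, 0.0969) = 0.0821
Iteration 3: beta = 0.5, y = 0.0821 + 0.5*(0.0821 + 1.4111) = 0.8287
  grad(y) = 4.2592, v = y - alpha*grad = 0.6711
  prox(v) = soft_thresh(0.6711, 0.0969) = 0.5742
f(x_3) = 8*0.5742^2 - 9*0.5742 + 2.62*|0.5742| = -1.0258


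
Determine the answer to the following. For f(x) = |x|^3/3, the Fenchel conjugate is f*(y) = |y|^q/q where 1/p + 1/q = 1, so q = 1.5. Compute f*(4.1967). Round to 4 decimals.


The conjugate exponent q satisfies 1/p + 1/q = 1.
p = 3, so q = 3/(3 - 1) = 1.5
|y|^q = 4.1967^1.5 = 8.5973
f*(4.1967) = 8.5973 / 1.5 = 5.7315


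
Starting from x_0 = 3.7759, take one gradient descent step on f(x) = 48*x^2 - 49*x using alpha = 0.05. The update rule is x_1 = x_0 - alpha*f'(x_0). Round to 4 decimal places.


We compute the gradient at x_0 and apply the update.
f'(x) = 96*x - 49
f'(3.7759) = 96*3.7759 - 49 = 313.4864
x_1 = 3.7759 - 0.05*313.4864 = -11.8984


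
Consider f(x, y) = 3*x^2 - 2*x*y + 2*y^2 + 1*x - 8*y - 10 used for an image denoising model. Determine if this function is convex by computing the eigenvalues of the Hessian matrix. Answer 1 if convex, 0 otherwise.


The Hessian of f(x,y) = 3*x^2 - 2*x*y + 2*y^2 + 1*x - 8*y - 10 is:
H = [[6, -2], [-2, 4]]
Trace = 6 + 4 = 10
Determinant = 6*4 - (-2)^2 = 20
Discriminant = (10)^2 - 4*20 = 20.0
Eigenvalues: lambda_1 = 2.7639, lambda_2 = 7.2361
The function is convex.

1


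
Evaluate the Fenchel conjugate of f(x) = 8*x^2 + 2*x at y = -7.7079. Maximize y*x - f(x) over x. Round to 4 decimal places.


f*(y) = sup_x {y*x - a*x^2 - b*x} = sup_x {(y-b)*x - a*x^2}
FOC: (y - b) - 2a*x = 0 => x* = (y - b)/(2a)
x* = (-7.7079 - 2)/(2*8) = -0.6067
f*(-7.7079) = (y-b)^2/(4a) = (-7.7079 - 2)^2/(4*8)
= 94.2433/32 = 2.9451
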